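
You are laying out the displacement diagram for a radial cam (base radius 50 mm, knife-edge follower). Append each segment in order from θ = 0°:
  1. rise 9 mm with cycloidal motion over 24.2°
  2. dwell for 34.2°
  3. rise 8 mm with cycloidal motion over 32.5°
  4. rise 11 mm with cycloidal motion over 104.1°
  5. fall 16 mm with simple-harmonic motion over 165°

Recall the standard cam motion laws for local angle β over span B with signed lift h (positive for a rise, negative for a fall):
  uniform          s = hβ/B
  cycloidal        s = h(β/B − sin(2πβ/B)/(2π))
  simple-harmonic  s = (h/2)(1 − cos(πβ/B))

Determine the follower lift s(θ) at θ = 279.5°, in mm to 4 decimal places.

seg 1 [0°–24.2°] cycloidal, h=9: full span → s += 9 → s = 9.0000
seg 2 [24.2°–58.4°] dwell: s stays 9.0000
seg 3 [58.4°–90.9°] cycloidal, h=8: full span → s += 8 → s = 17.0000
seg 4 [90.9°–195°] cycloidal, h=11: full span → s += 11 → s = 28.0000
seg 5 [195°–360°] simple-harmonic, h=-16: θ=279.5° here. β=84.5, B=165. -16/2·(1 − cos(π·0.5121)) = -8.3046 → s = 19.6954

19.6954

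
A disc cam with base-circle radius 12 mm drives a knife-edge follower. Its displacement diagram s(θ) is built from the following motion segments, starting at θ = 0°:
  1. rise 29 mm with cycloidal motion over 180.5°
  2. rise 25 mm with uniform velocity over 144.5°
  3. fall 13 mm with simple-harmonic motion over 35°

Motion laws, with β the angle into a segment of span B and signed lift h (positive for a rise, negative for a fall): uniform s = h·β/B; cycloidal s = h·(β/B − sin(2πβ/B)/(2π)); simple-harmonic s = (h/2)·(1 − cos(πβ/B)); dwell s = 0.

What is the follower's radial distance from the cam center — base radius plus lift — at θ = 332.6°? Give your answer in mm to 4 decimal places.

seg 1 [0°–180.5°] cycloidal, h=29: full span → s += 29 → s = 29.0000
seg 2 [180.5°–325°] uniform, h=25: full span → s += 25 → s = 54.0000
seg 3 [325°–360°] simple-harmonic, h=-13: θ=332.6° here. β=7.6, B=35. -13/2·(1 − cos(π·0.2171)) = -1.4547 → s = 52.5453
radial distance = base radius + s = 12 + 52.5453 = 64.5453

64.5453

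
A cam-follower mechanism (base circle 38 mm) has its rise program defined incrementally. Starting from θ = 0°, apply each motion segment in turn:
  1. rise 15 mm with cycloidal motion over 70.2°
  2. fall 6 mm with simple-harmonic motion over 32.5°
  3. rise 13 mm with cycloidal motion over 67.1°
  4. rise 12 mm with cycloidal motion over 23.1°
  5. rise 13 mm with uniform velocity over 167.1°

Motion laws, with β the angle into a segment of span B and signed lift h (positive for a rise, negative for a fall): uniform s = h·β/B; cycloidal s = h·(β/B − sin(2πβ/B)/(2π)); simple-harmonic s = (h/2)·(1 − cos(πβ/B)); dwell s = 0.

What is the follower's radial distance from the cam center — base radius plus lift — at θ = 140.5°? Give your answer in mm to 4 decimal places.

seg 1 [0°–70.2°] cycloidal, h=15: full span → s += 15 → s = 15.0000
seg 2 [70.2°–102.7°] simple-harmonic, h=-6: full span → s += -6 → s = 9.0000
seg 3 [102.7°–169.8°] cycloidal, h=13: θ=140.5° here. β=37.8, B=67.1. 13·(0.5633 − sin(2π·0.5633)/(2π)) = 8.1252 → s = 17.1252
radial distance = base radius + s = 38 + 17.1252 = 55.1252

55.1252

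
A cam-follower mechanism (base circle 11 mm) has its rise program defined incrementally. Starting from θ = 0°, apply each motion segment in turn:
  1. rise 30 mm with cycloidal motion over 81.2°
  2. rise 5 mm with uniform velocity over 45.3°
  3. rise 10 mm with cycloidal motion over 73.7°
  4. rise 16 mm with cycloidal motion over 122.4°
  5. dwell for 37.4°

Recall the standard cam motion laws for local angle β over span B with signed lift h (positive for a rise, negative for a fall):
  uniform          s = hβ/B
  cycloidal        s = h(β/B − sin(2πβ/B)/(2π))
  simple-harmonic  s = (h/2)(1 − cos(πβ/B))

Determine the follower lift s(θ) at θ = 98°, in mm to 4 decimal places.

seg 1 [0°–81.2°] cycloidal, h=30: full span → s += 30 → s = 30.0000
seg 2 [81.2°–126.5°] uniform, h=5: θ=98° here. β=16.8, B=45.3. 5·16.8/45.3 = 1.8543 → s = 31.8543

31.8543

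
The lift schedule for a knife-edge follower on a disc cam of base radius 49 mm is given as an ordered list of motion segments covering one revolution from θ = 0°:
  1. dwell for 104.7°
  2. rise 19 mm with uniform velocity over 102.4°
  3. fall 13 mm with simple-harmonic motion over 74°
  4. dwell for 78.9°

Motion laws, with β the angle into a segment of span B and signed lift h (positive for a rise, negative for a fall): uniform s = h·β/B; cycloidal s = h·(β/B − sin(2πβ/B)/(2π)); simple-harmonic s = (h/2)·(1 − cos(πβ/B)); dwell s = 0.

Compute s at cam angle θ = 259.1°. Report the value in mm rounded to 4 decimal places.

seg 1 [0°–104.7°] dwell: s stays 0.0000
seg 2 [104.7°–207.1°] uniform, h=19: full span → s += 19 → s = 19.0000
seg 3 [207.1°–281.1°] simple-harmonic, h=-13: θ=259.1° here. β=52, B=74. -13/2·(1 − cos(π·0.7027)) = -10.3651 → s = 8.6349

8.6349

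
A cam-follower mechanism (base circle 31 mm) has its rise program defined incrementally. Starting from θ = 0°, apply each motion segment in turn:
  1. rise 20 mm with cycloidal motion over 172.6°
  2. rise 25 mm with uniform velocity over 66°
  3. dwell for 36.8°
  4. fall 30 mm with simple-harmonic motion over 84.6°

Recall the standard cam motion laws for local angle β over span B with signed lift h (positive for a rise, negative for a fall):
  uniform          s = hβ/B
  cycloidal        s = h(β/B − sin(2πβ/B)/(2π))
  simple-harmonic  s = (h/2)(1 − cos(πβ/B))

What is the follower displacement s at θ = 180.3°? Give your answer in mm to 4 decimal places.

seg 1 [0°–172.6°] cycloidal, h=20: full span → s += 20 → s = 20.0000
seg 2 [172.6°–238.6°] uniform, h=25: θ=180.3° here. β=7.7, B=66. 25·7.7/66 = 2.9167 → s = 22.9167

22.9167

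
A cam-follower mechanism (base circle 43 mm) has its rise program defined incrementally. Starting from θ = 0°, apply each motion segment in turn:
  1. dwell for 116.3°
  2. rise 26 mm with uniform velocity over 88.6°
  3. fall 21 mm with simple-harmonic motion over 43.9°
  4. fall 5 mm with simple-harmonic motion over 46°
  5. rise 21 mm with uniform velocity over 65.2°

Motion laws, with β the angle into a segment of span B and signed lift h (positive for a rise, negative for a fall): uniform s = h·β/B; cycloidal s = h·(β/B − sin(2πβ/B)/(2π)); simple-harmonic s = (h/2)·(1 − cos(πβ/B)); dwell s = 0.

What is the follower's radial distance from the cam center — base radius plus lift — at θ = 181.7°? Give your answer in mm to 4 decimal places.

seg 1 [0°–116.3°] dwell: s stays 0.0000
seg 2 [116.3°–204.9°] uniform, h=26: θ=181.7° here. β=65.4, B=88.6. 26·65.4/88.6 = 19.1919 → s = 19.1919
radial distance = base radius + s = 43 + 19.1919 = 62.1919

62.1919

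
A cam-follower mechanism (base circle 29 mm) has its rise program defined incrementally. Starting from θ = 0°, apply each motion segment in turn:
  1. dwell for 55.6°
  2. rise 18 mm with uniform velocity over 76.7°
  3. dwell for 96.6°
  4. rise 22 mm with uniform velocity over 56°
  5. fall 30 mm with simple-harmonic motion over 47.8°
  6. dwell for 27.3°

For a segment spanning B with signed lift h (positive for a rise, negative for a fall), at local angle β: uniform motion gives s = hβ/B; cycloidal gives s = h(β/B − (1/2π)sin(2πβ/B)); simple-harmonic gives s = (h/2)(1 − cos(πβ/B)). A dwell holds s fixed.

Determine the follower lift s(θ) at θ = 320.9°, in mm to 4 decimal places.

seg 1 [0°–55.6°] dwell: s stays 0.0000
seg 2 [55.6°–132.3°] uniform, h=18: full span → s += 18 → s = 18.0000
seg 3 [132.3°–228.9°] dwell: s stays 18.0000
seg 4 [228.9°–284.9°] uniform, h=22: full span → s += 22 → s = 40.0000
seg 5 [284.9°–332.7°] simple-harmonic, h=-30: θ=320.9° here. β=36, B=47.8. -30/2·(1 − cos(π·0.7531)) = -25.7107 → s = 14.2893

14.2893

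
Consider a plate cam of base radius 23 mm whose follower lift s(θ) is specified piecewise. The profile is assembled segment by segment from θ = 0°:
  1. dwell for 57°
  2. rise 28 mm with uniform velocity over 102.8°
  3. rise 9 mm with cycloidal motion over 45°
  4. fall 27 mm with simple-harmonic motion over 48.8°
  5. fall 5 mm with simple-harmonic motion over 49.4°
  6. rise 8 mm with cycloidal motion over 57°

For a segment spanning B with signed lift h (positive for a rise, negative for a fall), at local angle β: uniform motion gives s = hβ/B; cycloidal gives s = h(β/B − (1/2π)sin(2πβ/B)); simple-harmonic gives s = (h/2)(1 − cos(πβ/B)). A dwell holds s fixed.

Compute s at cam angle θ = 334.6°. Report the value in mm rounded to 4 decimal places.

seg 1 [0°–57°] dwell: s stays 0.0000
seg 2 [57°–159.8°] uniform, h=28: full span → s += 28 → s = 28.0000
seg 3 [159.8°–204.8°] cycloidal, h=9: full span → s += 9 → s = 37.0000
seg 4 [204.8°–253.6°] simple-harmonic, h=-27: full span → s += -27 → s = 10.0000
seg 5 [253.6°–303°] simple-harmonic, h=-5: full span → s += -5 → s = 5.0000
seg 6 [303°–360°] cycloidal, h=8: θ=334.6° here. β=31.6, B=57. 8·(0.5544 − sin(2π·0.5544)/(2π)) = 4.8618 → s = 9.8618

9.8618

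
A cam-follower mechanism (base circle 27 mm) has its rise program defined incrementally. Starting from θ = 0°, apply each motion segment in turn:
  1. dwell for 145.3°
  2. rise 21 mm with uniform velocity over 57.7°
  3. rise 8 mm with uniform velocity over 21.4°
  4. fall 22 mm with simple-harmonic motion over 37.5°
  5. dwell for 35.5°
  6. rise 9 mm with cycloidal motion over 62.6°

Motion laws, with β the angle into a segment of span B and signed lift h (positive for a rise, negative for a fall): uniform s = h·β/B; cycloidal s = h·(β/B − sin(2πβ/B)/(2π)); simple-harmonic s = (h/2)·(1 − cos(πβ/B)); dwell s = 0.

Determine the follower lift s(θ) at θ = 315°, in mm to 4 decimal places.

seg 1 [0°–145.3°] dwell: s stays 0.0000
seg 2 [145.3°–203°] uniform, h=21: full span → s += 21 → s = 21.0000
seg 3 [203°–224.4°] uniform, h=8: full span → s += 8 → s = 29.0000
seg 4 [224.4°–261.9°] simple-harmonic, h=-22: full span → s += -22 → s = 7.0000
seg 5 [261.9°–297.4°] dwell: s stays 7.0000
seg 6 [297.4°–360°] cycloidal, h=9: θ=315° here. β=17.6, B=62.6. 9·(0.2812 − sin(2π·0.2812)/(2π)) = 1.1253 → s = 8.1253

8.1253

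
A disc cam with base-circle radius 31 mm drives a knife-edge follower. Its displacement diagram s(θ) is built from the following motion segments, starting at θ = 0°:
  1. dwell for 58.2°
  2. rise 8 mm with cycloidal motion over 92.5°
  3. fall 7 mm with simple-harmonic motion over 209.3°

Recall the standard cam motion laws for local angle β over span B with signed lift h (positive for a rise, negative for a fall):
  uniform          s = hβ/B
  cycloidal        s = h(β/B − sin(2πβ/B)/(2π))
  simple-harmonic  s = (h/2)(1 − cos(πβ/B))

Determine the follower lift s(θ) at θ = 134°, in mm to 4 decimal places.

seg 1 [0°–58.2°] dwell: s stays 0.0000
seg 2 [58.2°–150.7°] cycloidal, h=8: θ=134° here. β=75.8, B=92.5. 8·(0.8195 − sin(2π·0.8195)/(2π)) = 7.7096 → s = 7.7096

7.7096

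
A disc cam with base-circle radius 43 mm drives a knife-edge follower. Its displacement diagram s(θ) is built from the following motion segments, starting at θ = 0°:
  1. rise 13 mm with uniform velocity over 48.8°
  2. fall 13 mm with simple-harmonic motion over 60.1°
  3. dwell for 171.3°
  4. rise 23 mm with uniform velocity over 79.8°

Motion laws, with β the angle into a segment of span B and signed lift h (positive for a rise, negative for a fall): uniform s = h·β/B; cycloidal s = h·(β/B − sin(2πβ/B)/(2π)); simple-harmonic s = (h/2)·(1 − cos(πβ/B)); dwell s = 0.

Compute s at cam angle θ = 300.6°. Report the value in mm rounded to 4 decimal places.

seg 1 [0°–48.8°] uniform, h=13: full span → s += 13 → s = 13.0000
seg 2 [48.8°–108.9°] simple-harmonic, h=-13: full span → s += -13 → s = 0.0000
seg 3 [108.9°–280.2°] dwell: s stays 0.0000
seg 4 [280.2°–360°] uniform, h=23: θ=300.6° here. β=20.4, B=79.8. 23·20.4/79.8 = 5.8797 → s = 5.8797

5.8797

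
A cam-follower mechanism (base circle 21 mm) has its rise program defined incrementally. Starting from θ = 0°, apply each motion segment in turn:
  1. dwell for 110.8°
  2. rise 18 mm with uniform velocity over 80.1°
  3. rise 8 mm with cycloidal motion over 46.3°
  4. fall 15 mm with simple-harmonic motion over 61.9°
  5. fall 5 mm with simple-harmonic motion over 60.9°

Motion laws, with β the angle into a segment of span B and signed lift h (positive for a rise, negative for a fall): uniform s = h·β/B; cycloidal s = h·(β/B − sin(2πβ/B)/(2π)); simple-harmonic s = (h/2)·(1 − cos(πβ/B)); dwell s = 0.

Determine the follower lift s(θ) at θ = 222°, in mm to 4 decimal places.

seg 1 [0°–110.8°] dwell: s stays 0.0000
seg 2 [110.8°–190.9°] uniform, h=18: full span → s += 18 → s = 18.0000
seg 3 [190.9°–237.2°] cycloidal, h=8: θ=222° here. β=31.1, B=46.3. 8·(0.6717 − sin(2π·0.6717)/(2π)) = 6.4959 → s = 24.4959

24.4959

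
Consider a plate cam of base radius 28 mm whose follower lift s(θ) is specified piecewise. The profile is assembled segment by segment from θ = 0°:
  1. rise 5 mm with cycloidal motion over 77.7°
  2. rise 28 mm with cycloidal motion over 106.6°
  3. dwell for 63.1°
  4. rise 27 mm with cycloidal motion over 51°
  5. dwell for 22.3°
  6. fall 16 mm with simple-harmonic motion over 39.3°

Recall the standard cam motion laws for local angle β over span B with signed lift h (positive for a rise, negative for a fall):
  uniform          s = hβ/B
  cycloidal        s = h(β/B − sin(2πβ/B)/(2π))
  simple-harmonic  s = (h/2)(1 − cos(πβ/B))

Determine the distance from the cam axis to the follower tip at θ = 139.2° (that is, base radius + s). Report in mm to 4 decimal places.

seg 1 [0°–77.7°] cycloidal, h=5: full span → s += 5 → s = 5.0000
seg 2 [77.7°–184.3°] cycloidal, h=28: θ=139.2° here. β=61.5, B=106.6. 28·(0.5769 − sin(2π·0.5769)/(2π)) = 18.2248 → s = 23.2248
radial distance = base radius + s = 28 + 23.2248 = 51.2248

51.2248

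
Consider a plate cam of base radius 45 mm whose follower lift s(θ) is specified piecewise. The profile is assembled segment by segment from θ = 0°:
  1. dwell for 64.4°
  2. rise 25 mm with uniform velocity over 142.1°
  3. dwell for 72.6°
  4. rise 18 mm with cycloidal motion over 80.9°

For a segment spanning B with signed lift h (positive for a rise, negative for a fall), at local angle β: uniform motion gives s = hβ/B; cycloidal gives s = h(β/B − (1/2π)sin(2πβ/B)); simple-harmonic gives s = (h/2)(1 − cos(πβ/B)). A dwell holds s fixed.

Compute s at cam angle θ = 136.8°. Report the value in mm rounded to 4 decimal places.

seg 1 [0°–64.4°] dwell: s stays 0.0000
seg 2 [64.4°–206.5°] uniform, h=25: θ=136.8° here. β=72.4, B=142.1. 25·72.4/142.1 = 12.7375 → s = 12.7375

12.7375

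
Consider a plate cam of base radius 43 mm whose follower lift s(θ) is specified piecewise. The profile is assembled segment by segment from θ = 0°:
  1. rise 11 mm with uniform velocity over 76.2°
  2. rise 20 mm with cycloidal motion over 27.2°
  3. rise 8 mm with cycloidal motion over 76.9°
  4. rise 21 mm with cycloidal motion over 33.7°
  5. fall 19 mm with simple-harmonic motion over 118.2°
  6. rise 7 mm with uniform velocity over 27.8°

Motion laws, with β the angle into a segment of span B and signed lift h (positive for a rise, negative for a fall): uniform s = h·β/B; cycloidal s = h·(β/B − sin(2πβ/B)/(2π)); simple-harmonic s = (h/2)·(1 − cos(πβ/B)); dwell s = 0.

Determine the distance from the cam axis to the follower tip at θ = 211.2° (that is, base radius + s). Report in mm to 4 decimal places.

seg 1 [0°–76.2°] uniform, h=11: full span → s += 11 → s = 11.0000
seg 2 [76.2°–103.4°] cycloidal, h=20: full span → s += 20 → s = 31.0000
seg 3 [103.4°–180.3°] cycloidal, h=8: full span → s += 8 → s = 39.0000
seg 4 [180.3°–214°] cycloidal, h=21: θ=211.2° here. β=30.9, B=33.7. 21·(0.9169 − sin(2π·0.9169)/(2π)) = 20.9218 → s = 59.9218
radial distance = base radius + s = 43 + 59.9218 = 102.9218

102.9218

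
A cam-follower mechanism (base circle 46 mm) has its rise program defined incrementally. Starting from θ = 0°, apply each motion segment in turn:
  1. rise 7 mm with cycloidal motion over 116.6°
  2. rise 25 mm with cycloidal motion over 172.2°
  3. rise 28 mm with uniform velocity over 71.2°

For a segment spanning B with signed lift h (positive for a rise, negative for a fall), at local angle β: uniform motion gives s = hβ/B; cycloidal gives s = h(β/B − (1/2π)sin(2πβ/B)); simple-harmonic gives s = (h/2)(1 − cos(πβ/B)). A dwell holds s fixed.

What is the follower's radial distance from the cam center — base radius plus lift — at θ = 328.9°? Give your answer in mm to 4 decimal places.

seg 1 [0°–116.6°] cycloidal, h=7: full span → s += 7 → s = 7.0000
seg 2 [116.6°–288.8°] cycloidal, h=25: full span → s += 25 → s = 32.0000
seg 3 [288.8°–360°] uniform, h=28: θ=328.9° here. β=40.1, B=71.2. 28·40.1/71.2 = 15.7697 → s = 47.7697
radial distance = base radius + s = 46 + 47.7697 = 93.7697

93.7697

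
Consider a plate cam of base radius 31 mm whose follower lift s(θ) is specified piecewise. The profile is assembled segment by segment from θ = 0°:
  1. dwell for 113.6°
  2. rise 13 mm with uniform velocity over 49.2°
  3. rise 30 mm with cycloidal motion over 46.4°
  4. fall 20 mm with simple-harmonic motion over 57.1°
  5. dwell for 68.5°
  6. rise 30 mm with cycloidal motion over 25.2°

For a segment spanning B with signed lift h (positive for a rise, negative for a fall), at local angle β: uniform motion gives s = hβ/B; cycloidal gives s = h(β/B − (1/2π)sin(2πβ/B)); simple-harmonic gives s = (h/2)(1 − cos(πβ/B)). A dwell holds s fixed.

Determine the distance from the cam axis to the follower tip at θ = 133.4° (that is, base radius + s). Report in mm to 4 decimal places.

seg 1 [0°–113.6°] dwell: s stays 0.0000
seg 2 [113.6°–162.8°] uniform, h=13: θ=133.4° here. β=19.8, B=49.2. 13·19.8/49.2 = 5.2317 → s = 5.2317
radial distance = base radius + s = 31 + 5.2317 = 36.2317

36.2317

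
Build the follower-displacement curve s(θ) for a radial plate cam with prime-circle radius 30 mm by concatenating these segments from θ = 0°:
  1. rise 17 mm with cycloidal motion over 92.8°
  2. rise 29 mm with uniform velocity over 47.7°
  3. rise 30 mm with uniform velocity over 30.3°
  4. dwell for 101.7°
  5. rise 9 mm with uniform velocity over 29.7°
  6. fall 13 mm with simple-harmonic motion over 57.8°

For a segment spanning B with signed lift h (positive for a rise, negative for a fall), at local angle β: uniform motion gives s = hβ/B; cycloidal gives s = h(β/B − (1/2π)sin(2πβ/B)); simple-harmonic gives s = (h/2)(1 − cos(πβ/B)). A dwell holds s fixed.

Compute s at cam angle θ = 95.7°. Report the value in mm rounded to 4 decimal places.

seg 1 [0°–92.8°] cycloidal, h=17: full span → s += 17 → s = 17.0000
seg 2 [92.8°–140.5°] uniform, h=29: θ=95.7° here. β=2.9, B=47.7. 29·2.9/47.7 = 1.7631 → s = 18.7631

18.7631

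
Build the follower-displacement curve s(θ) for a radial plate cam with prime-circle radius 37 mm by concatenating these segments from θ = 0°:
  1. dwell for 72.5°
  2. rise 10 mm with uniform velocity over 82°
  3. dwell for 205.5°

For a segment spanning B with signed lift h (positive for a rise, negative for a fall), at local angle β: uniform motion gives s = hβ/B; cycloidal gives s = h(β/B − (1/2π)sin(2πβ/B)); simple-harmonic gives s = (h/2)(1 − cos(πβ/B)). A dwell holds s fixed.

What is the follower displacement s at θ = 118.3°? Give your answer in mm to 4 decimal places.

seg 1 [0°–72.5°] dwell: s stays 0.0000
seg 2 [72.5°–154.5°] uniform, h=10: θ=118.3° here. β=45.8, B=82. 10·45.8/82 = 5.5854 → s = 5.5854

5.5854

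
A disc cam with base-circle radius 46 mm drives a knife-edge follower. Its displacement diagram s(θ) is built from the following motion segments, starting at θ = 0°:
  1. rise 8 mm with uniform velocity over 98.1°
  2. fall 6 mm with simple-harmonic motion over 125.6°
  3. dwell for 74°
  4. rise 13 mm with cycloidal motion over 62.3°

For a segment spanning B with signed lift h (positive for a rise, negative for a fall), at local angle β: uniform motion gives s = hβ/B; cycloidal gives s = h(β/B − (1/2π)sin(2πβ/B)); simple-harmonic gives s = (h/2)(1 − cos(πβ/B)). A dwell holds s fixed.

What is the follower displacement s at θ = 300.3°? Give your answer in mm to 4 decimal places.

seg 1 [0°–98.1°] uniform, h=8: full span → s += 8 → s = 8.0000
seg 2 [98.1°–223.7°] simple-harmonic, h=-6: full span → s += -6 → s = 2.0000
seg 3 [223.7°–297.7°] dwell: s stays 2.0000
seg 4 [297.7°–360°] cycloidal, h=13: θ=300.3° here. β=2.6, B=62.3. 13·(0.0417 − sin(2π·0.0417)/(2π)) = 0.0062 → s = 2.0062

2.0062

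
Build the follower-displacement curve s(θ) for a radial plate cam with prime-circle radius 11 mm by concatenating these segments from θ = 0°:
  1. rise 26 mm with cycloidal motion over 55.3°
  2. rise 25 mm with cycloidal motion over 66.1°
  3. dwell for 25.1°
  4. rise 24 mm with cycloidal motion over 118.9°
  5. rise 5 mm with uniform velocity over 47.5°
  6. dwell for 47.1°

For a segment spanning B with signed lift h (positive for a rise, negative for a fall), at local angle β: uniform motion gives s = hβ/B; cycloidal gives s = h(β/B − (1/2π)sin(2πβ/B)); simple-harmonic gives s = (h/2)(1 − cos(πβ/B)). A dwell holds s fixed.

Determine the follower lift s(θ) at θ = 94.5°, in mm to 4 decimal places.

seg 1 [0°–55.3°] cycloidal, h=26: full span → s += 26 → s = 26.0000
seg 2 [55.3°–121.4°] cycloidal, h=25: θ=94.5° here. β=39.2, B=66.1. 25·(0.5930 − sin(2π·0.5930)/(2π)) = 17.0218 → s = 43.0218

43.0218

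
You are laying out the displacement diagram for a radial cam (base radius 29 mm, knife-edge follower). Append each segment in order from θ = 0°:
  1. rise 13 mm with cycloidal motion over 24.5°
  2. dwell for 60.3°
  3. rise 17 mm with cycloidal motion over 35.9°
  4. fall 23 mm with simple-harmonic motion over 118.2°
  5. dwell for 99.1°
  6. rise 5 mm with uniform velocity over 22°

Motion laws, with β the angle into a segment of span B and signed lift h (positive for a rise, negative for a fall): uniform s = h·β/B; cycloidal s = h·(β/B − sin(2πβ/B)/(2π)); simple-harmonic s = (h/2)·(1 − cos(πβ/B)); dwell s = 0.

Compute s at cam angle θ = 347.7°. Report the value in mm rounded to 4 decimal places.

seg 1 [0°–24.5°] cycloidal, h=13: full span → s += 13 → s = 13.0000
seg 2 [24.5°–84.8°] dwell: s stays 13.0000
seg 3 [84.8°–120.7°] cycloidal, h=17: full span → s += 17 → s = 30.0000
seg 4 [120.7°–238.9°] simple-harmonic, h=-23: full span → s += -23 → s = 7.0000
seg 5 [238.9°–338°] dwell: s stays 7.0000
seg 6 [338°–360°] uniform, h=5: θ=347.7° here. β=9.7, B=22. 5·9.7/22 = 2.2045 → s = 9.2045

9.2045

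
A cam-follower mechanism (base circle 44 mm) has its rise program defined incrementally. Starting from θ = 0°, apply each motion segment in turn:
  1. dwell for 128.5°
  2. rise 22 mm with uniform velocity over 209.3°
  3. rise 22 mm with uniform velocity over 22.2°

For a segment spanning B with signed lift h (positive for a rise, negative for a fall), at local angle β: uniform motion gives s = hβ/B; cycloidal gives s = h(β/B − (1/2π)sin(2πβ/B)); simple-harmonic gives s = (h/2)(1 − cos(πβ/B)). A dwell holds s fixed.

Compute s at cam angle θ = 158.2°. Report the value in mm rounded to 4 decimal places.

seg 1 [0°–128.5°] dwell: s stays 0.0000
seg 2 [128.5°–337.8°] uniform, h=22: θ=158.2° here. β=29.7, B=209.3. 22·29.7/209.3 = 3.1218 → s = 3.1218

3.1218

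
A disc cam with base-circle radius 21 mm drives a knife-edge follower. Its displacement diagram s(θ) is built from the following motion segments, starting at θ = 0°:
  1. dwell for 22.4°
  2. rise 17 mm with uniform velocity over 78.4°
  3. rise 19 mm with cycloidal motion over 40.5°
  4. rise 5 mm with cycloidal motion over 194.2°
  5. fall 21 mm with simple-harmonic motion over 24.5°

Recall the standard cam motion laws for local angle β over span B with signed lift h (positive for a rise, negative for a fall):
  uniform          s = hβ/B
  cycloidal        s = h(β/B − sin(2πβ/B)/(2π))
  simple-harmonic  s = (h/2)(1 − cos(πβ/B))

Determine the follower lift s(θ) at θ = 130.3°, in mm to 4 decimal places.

seg 1 [0°–22.4°] dwell: s stays 0.0000
seg 2 [22.4°–100.8°] uniform, h=17: full span → s += 17 → s = 17.0000
seg 3 [100.8°–141.3°] cycloidal, h=19: θ=130.3° here. β=29.5, B=40.5. 19·(0.7284 − sin(2π·0.7284)/(2π)) = 16.8356 → s = 33.8356

33.8356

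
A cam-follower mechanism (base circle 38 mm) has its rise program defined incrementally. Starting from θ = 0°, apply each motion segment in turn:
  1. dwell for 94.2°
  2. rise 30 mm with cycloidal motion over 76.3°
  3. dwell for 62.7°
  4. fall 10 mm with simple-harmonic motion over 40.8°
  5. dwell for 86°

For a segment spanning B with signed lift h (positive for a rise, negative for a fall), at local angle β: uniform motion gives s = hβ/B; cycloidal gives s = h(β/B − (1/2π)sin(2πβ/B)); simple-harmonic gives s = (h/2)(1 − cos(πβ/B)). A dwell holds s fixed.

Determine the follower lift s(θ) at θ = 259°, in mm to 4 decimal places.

seg 1 [0°–94.2°] dwell: s stays 0.0000
seg 2 [94.2°–170.5°] cycloidal, h=30: full span → s += 30 → s = 30.0000
seg 3 [170.5°–233.2°] dwell: s stays 30.0000
seg 4 [233.2°–274°] simple-harmonic, h=-10: θ=259° here. β=25.8, B=40.8. -10/2·(1 − cos(π·0.6324)) = -7.0196 → s = 22.9804

22.9804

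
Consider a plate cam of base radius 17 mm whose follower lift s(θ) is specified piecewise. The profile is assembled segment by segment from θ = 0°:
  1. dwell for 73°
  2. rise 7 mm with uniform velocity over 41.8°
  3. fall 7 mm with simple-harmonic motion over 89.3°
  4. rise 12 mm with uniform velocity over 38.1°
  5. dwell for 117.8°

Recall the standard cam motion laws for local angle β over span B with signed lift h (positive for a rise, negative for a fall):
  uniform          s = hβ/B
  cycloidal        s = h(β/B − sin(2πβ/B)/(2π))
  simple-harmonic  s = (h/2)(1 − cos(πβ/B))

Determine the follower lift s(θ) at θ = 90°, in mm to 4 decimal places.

seg 1 [0°–73°] dwell: s stays 0.0000
seg 2 [73°–114.8°] uniform, h=7: θ=90° here. β=17, B=41.8. 7·17/41.8 = 2.8469 → s = 2.8469

2.8469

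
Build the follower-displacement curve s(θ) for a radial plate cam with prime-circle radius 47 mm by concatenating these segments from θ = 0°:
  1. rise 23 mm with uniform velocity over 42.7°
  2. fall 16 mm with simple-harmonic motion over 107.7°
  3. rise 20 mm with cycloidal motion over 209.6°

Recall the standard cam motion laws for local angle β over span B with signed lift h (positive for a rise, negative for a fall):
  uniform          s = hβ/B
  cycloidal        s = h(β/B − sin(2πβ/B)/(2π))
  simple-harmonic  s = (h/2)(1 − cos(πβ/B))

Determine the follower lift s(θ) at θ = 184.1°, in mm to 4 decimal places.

seg 1 [0°–42.7°] uniform, h=23: full span → s += 23 → s = 23.0000
seg 2 [42.7°–150.4°] simple-harmonic, h=-16: full span → s += -16 → s = 7.0000
seg 3 [150.4°–360°] cycloidal, h=20: θ=184.1° here. β=33.7, B=209.6. 20·(0.1608 − sin(2π·0.1608)/(2π)) = 0.5197 → s = 7.5197

7.5197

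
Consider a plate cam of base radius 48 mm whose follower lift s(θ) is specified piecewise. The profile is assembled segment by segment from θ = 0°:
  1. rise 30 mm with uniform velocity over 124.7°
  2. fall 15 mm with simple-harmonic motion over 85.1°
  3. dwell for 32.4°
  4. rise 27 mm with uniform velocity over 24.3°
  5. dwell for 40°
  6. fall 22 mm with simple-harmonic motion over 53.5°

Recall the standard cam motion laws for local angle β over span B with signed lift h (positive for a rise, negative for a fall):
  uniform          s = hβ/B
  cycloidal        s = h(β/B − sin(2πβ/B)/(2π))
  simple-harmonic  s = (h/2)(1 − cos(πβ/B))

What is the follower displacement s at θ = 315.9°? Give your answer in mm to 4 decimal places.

seg 1 [0°–124.7°] uniform, h=30: full span → s += 30 → s = 30.0000
seg 2 [124.7°–209.8°] simple-harmonic, h=-15: full span → s += -15 → s = 15.0000
seg 3 [209.8°–242.2°] dwell: s stays 15.0000
seg 4 [242.2°–266.5°] uniform, h=27: full span → s += 27 → s = 42.0000
seg 5 [266.5°–306.5°] dwell: s stays 42.0000
seg 6 [306.5°–360°] simple-harmonic, h=-22: θ=315.9° here. β=9.4, B=53.5. -22/2·(1 − cos(π·0.1757)) = -1.6336 → s = 40.3664

40.3664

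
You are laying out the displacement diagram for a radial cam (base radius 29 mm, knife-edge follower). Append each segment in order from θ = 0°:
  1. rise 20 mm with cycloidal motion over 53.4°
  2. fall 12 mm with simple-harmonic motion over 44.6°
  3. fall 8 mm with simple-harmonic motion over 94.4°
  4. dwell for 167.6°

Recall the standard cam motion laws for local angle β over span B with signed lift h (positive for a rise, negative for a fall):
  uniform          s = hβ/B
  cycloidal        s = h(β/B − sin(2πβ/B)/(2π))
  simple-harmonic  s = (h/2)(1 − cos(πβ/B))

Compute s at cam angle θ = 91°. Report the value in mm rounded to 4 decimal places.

seg 1 [0°–53.4°] cycloidal, h=20: full span → s += 20 → s = 20.0000
seg 2 [53.4°–98°] simple-harmonic, h=-12: θ=91° here. β=37.6, B=44.6. -12/2·(1 − cos(π·0.8430)) = -11.2853 → s = 8.7147

8.7147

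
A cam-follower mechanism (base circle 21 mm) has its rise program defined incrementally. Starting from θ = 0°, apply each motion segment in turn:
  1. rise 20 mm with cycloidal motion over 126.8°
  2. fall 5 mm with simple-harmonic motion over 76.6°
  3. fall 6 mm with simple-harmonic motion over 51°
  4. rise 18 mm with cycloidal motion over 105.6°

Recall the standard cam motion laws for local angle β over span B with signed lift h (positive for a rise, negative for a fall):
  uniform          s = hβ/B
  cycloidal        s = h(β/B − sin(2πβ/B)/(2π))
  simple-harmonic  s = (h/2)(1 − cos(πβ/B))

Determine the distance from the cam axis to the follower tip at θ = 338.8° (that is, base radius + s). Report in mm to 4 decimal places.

seg 1 [0°–126.8°] cycloidal, h=20: full span → s += 20 → s = 20.0000
seg 2 [126.8°–203.4°] simple-harmonic, h=-5: full span → s += -5 → s = 15.0000
seg 3 [203.4°–254.4°] simple-harmonic, h=-6: full span → s += -6 → s = 9.0000
seg 4 [254.4°–360°] cycloidal, h=18: θ=338.8° here. β=84.4, B=105.6. 18·(0.7992 − sin(2π·0.7992)/(2π)) = 17.1151 → s = 26.1151
radial distance = base radius + s = 21 + 26.1151 = 47.1151

47.1151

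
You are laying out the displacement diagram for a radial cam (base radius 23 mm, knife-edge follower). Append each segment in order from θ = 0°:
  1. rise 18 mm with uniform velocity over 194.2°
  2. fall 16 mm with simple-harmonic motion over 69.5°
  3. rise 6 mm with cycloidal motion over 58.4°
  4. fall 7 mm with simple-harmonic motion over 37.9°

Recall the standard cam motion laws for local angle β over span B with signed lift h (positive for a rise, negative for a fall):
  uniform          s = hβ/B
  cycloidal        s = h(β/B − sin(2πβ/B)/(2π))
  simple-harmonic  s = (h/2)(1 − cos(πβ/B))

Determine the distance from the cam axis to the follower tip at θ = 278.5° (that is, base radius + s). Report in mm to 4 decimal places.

seg 1 [0°–194.2°] uniform, h=18: full span → s += 18 → s = 18.0000
seg 2 [194.2°–263.7°] simple-harmonic, h=-16: full span → s += -16 → s = 2.0000
seg 3 [263.7°–322.1°] cycloidal, h=6: θ=278.5° here. β=14.8, B=58.4. 6·(0.2534 − sin(2π·0.2534)/(2π)) = 0.5658 → s = 2.5658
radial distance = base radius + s = 23 + 2.5658 = 25.5658

25.5658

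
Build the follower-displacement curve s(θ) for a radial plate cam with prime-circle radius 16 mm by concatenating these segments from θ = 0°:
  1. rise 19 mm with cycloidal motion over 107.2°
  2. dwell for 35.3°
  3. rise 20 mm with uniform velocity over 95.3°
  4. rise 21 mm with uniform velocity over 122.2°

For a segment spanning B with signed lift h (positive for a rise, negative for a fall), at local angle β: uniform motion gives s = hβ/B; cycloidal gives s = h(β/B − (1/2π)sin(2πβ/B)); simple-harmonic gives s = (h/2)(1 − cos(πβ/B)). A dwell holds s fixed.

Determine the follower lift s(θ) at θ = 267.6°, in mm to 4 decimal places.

seg 1 [0°–107.2°] cycloidal, h=19: full span → s += 19 → s = 19.0000
seg 2 [107.2°–142.5°] dwell: s stays 19.0000
seg 3 [142.5°–237.8°] uniform, h=20: full span → s += 20 → s = 39.0000
seg 4 [237.8°–360°] uniform, h=21: θ=267.6° here. β=29.8, B=122.2. 21·29.8/122.2 = 5.1211 → s = 44.1211

44.1211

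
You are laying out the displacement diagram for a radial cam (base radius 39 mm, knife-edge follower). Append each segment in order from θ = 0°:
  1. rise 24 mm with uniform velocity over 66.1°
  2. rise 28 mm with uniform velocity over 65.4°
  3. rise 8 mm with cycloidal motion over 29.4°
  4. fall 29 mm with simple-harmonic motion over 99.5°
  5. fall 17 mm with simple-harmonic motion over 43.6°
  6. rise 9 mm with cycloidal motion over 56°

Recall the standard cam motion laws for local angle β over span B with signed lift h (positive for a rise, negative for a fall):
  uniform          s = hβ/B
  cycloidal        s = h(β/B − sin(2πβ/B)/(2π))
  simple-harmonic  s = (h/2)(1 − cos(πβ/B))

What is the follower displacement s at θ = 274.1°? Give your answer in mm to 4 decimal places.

seg 1 [0°–66.1°] uniform, h=24: full span → s += 24 → s = 24.0000
seg 2 [66.1°–131.5°] uniform, h=28: full span → s += 28 → s = 52.0000
seg 3 [131.5°–160.9°] cycloidal, h=8: full span → s += 8 → s = 60.0000
seg 4 [160.9°–260.4°] simple-harmonic, h=-29: full span → s += -29 → s = 31.0000
seg 5 [260.4°–304°] simple-harmonic, h=-17: θ=274.1° here. β=13.7, B=43.6. -17/2·(1 − cos(π·0.3142)) = -3.8159 → s = 27.1841

27.1841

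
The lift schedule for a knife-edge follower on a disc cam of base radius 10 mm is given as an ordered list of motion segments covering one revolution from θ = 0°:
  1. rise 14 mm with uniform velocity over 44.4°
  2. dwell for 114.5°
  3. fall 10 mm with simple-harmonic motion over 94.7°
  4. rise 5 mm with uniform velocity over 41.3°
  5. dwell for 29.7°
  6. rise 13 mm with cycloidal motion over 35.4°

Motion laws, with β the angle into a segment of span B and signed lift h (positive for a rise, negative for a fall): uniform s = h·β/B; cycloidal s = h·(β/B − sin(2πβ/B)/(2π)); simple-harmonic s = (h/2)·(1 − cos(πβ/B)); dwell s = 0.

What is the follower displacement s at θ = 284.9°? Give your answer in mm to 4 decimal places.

seg 1 [0°–44.4°] uniform, h=14: full span → s += 14 → s = 14.0000
seg 2 [44.4°–158.9°] dwell: s stays 14.0000
seg 3 [158.9°–253.6°] simple-harmonic, h=-10: full span → s += -10 → s = 4.0000
seg 4 [253.6°–294.9°] uniform, h=5: θ=284.9° here. β=31.3, B=41.3. 5·31.3/41.3 = 3.7893 → s = 7.7893

7.7893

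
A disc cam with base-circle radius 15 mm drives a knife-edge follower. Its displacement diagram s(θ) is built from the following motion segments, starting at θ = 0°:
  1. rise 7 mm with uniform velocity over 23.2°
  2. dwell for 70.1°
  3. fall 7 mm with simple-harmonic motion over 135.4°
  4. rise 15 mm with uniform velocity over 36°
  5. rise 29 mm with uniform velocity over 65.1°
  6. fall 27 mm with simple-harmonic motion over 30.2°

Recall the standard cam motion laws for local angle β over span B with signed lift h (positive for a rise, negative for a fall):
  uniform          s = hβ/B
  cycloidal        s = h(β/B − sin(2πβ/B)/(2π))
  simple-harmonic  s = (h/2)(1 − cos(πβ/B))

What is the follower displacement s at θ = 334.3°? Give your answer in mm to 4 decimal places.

seg 1 [0°–23.2°] uniform, h=7: full span → s += 7 → s = 7.0000
seg 2 [23.2°–93.3°] dwell: s stays 7.0000
seg 3 [93.3°–228.7°] simple-harmonic, h=-7: full span → s += -7 → s = 0.0000
seg 4 [228.7°–264.7°] uniform, h=15: full span → s += 15 → s = 15.0000
seg 5 [264.7°–329.8°] uniform, h=29: full span → s += 29 → s = 44.0000
seg 6 [329.8°–360°] simple-harmonic, h=-27: θ=334.3° here. β=4.5, B=30.2. -27/2·(1 − cos(π·0.1490)) = -1.4523 → s = 42.5477

42.5477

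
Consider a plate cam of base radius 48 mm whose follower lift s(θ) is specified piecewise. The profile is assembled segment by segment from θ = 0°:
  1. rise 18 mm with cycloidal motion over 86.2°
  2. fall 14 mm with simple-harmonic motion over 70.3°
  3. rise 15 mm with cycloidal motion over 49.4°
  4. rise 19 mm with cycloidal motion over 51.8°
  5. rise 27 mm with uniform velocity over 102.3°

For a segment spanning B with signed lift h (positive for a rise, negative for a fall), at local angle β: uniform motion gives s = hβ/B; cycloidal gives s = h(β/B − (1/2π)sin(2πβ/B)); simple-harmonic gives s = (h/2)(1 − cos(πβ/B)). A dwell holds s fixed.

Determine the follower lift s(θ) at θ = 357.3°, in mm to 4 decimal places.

seg 1 [0°–86.2°] cycloidal, h=18: full span → s += 18 → s = 18.0000
seg 2 [86.2°–156.5°] simple-harmonic, h=-14: full span → s += -14 → s = 4.0000
seg 3 [156.5°–205.9°] cycloidal, h=15: full span → s += 15 → s = 19.0000
seg 4 [205.9°–257.7°] cycloidal, h=19: full span → s += 19 → s = 38.0000
seg 5 [257.7°–360°] uniform, h=27: θ=357.3° here. β=99.6, B=102.3. 27·99.6/102.3 = 26.2874 → s = 64.2874

64.2874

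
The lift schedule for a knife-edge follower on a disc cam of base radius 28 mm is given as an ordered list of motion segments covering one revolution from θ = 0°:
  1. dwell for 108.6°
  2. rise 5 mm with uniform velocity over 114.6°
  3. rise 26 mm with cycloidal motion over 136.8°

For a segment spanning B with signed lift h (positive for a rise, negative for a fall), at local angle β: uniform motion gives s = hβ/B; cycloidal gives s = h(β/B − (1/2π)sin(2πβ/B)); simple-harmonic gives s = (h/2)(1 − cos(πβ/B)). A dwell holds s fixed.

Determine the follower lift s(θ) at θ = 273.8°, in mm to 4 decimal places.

seg 1 [0°–108.6°] dwell: s stays 0.0000
seg 2 [108.6°–223.2°] uniform, h=5: full span → s += 5 → s = 5.0000
seg 3 [223.2°–360°] cycloidal, h=26: θ=273.8° here. β=50.6, B=136.8. 26·(0.3699 − sin(2π·0.3699)/(2π)) = 6.5984 → s = 11.5984

11.5984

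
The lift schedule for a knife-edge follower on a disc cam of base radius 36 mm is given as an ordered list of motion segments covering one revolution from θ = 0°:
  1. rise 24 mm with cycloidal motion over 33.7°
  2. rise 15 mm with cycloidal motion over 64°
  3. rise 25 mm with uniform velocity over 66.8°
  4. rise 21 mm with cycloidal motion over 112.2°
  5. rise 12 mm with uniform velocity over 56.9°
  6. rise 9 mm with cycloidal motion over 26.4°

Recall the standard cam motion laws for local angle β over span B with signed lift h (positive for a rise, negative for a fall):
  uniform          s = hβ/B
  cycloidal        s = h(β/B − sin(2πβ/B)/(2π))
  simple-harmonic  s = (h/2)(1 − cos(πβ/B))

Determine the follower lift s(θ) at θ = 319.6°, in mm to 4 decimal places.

seg 1 [0°–33.7°] cycloidal, h=24: full span → s += 24 → s = 24.0000
seg 2 [33.7°–97.7°] cycloidal, h=15: full span → s += 15 → s = 39.0000
seg 3 [97.7°–164.5°] uniform, h=25: full span → s += 25 → s = 64.0000
seg 4 [164.5°–276.7°] cycloidal, h=21: full span → s += 21 → s = 85.0000
seg 5 [276.7°–333.6°] uniform, h=12: θ=319.6° here. β=42.9, B=56.9. 12·42.9/56.9 = 9.0475 → s = 94.0475

94.0475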